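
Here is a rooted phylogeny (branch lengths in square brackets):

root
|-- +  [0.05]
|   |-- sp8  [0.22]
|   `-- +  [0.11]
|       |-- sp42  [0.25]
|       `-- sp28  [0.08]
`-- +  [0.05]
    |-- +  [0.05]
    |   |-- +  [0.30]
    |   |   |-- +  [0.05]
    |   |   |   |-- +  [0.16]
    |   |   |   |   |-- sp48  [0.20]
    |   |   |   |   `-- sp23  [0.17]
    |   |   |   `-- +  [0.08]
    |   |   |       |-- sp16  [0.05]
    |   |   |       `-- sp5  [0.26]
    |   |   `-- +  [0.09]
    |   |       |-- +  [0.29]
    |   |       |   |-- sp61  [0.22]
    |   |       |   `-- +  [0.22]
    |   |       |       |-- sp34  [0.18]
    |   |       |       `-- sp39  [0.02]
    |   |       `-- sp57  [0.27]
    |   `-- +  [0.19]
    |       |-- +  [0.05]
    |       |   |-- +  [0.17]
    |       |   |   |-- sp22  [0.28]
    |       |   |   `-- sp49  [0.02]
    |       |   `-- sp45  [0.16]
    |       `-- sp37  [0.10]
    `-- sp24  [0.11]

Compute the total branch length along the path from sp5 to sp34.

The path runs sp5 → … → MRCA → … → sp34; the MRCA is the node subtending (((sp48,sp23),(sp16,sp5)),((sp61,(sp34,sp39)),sp57)).
Branch lengths along that path: 0.26 + 0.08 + 0.05 + 0.09 + 0.29 + 0.22 + 0.18 = 1.17.

1.17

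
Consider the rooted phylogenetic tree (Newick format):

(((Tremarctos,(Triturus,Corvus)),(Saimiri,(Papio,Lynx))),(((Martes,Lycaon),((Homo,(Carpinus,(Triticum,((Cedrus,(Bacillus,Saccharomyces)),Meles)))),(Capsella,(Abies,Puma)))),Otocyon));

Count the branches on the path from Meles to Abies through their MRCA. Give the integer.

The MRCA of Meles and Abies is the node subtending ((Homo,(Carpinus,(Triticum,((Cedrus,(Bacillus,Saccharomyces)),Meles)))),(Capsella,(Abies,Puma))).
From Meles up to that node: 5 branches. From Abies up to the same node: 3 branches. Total: 5 + 3 = 8.

8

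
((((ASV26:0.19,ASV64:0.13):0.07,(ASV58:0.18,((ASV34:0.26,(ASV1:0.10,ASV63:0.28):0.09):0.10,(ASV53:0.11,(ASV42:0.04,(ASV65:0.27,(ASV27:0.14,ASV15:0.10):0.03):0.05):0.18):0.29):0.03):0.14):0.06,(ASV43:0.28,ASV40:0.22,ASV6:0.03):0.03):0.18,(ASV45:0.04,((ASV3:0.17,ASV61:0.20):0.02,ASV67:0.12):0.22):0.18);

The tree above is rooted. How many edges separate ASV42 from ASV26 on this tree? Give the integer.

7

The MRCA of ASV42 and ASV26 is the node subtending ((ASV26,ASV64),(ASV58,((ASV34,(ASV1,ASV63)),(ASV53,(ASV42,(ASV65,(ASV27,ASV15))))))).
From ASV42 up to that node: 5 branches. From ASV26 up to the same node: 2 branches. Total: 5 + 2 = 7.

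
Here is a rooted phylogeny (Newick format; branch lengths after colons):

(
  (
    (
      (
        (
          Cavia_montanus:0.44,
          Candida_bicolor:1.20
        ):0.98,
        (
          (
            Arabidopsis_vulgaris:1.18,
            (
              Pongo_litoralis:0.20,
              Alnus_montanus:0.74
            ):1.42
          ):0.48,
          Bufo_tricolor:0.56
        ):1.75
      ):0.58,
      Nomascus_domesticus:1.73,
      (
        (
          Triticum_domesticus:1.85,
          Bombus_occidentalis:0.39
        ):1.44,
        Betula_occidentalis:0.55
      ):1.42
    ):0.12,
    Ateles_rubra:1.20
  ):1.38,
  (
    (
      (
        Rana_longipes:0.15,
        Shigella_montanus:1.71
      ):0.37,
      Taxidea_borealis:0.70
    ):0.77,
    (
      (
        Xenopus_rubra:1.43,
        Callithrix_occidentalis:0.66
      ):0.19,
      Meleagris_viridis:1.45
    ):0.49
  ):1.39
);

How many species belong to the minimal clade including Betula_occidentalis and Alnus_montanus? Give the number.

10

The MRCA of Betula_occidentalis and Alnus_montanus is the node subtending (((Cavia_montanus,Candida_bicolor),((Arabidopsis_vulgaris,(Pongo_litoralis,Alnus_montanus)),Bufo_tricolor)),Nomascus_domesticus,((Triticum_domesticus,Bombus_occidentalis),Betula_occidentalis)).
That clade contains 10 terminal taxa: Alnus_montanus, Arabidopsis_vulgaris, Betula_occidentalis, Bombus_occidentalis, Bufo_tricolor, Candida_bicolor, Cavia_montanus, Nomascus_domesticus, Pongo_litoralis, Triticum_domesticus.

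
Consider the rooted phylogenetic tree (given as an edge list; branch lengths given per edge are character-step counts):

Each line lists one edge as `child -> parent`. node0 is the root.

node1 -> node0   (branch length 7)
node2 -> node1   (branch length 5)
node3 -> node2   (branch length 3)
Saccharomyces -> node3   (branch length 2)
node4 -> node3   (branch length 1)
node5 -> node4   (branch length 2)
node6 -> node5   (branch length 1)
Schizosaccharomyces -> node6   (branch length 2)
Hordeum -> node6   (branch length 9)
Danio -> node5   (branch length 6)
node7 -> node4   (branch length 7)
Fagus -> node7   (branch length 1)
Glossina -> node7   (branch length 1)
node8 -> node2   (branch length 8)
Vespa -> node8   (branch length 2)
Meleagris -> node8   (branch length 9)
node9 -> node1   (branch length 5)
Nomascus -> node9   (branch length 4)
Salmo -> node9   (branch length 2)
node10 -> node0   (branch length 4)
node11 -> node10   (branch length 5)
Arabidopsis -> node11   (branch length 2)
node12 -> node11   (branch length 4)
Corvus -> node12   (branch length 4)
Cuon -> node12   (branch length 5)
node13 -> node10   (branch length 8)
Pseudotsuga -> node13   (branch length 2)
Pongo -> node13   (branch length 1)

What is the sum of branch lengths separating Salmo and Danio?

24

The path runs Salmo → … → MRCA → … → Danio; the MRCA is the node subtending (((Saccharomyces,(((Schizosaccharomyces,Hordeum),Danio),(Fagus,Glossina))),(Vespa,Meleagris)),(Nomascus,Salmo)).
Branch lengths along that path: 2 + 5 + 5 + 3 + 1 + 2 + 6 = 24.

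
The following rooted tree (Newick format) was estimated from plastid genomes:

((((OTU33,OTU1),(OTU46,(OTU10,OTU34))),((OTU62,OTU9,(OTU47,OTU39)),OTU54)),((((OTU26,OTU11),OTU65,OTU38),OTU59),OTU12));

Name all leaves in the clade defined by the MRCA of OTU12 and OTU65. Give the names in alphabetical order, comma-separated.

OTU11, OTU12, OTU26, OTU38, OTU59, OTU65

Tracing OTU12: it sits inside ((((OTU26,OTU11),OTU65,OTU38),OTU59),OTU12).
Tracing OTU65: it sits inside ((OTU26,OTU11),OTU65,OTU38).
The smallest clade enclosing both is ((((OTU26,OTU11),OTU65,OTU38),OTU59),OTU12); the answer is its 6 terminal taxa in alphabetical order.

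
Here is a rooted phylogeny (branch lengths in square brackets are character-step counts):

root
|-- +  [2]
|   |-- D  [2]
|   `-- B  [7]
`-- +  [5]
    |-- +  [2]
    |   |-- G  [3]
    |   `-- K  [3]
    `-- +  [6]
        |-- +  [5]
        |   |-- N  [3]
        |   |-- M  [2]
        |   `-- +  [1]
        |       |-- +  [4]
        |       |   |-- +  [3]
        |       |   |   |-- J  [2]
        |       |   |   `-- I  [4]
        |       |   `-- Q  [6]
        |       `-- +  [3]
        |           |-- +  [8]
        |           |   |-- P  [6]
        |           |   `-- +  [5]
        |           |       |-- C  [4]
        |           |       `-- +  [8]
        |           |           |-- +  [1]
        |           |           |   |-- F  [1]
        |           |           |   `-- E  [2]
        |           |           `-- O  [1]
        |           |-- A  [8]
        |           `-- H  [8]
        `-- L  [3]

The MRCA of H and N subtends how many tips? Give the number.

The MRCA of H and N is the node subtending (N,M,(((J,I),Q),((P,(C,((F,E),O))),A,H))).
That clade contains 12 terminal taxa: A, C, E, F, H, I, J, M, N, O, P, Q.

12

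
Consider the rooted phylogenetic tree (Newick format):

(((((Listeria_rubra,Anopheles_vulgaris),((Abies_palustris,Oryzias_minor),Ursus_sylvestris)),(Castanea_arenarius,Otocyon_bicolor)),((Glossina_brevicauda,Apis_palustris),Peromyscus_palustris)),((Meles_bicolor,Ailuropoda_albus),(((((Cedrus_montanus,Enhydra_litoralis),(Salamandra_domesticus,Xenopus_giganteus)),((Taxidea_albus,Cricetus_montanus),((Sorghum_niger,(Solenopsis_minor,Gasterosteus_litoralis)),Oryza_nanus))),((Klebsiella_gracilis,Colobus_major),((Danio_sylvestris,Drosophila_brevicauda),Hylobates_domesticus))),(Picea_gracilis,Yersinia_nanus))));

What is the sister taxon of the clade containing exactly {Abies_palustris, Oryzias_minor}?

Ursus_sylvestris

The clade containing exactly {Abies_palustris, Oryzias_minor} attaches to the tree at the node subtending ((Abies_palustris,Oryzias_minor),Ursus_sylvestris).
The other lineage descending from that same node — the sister group — is the single tip Ursus_sylvestris.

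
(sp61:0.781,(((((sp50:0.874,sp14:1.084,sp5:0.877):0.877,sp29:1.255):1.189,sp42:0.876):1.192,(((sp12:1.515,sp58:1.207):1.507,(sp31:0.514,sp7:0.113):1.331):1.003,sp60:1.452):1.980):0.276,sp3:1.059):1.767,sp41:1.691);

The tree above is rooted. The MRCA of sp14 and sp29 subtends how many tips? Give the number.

4

The MRCA of sp14 and sp29 is the node subtending ((sp50,sp14,sp5),sp29).
That clade contains 4 terminal taxa: sp14, sp29, sp5, sp50.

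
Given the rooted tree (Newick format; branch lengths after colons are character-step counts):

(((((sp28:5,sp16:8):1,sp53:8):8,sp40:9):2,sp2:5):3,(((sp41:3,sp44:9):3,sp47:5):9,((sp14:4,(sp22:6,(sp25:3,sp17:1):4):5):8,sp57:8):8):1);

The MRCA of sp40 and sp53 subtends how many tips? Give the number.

4

The MRCA of sp40 and sp53 is the node subtending (((sp28,sp16),sp53),sp40).
That clade contains 4 terminal taxa: sp16, sp28, sp40, sp53.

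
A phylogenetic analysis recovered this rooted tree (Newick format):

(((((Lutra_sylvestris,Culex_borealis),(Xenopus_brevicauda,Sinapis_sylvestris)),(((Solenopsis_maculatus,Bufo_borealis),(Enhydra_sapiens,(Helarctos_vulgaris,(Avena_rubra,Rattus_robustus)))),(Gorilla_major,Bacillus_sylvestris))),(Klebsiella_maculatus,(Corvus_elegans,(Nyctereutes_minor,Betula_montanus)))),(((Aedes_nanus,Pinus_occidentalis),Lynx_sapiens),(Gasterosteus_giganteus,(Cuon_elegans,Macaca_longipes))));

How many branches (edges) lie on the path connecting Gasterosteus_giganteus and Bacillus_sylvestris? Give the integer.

The MRCA of Gasterosteus_giganteus and Bacillus_sylvestris is the root of the tree.
From Gasterosteus_giganteus up to that node: 3 branches. From Bacillus_sylvestris up to the same node: 5 branches. Total: 3 + 5 = 8.

8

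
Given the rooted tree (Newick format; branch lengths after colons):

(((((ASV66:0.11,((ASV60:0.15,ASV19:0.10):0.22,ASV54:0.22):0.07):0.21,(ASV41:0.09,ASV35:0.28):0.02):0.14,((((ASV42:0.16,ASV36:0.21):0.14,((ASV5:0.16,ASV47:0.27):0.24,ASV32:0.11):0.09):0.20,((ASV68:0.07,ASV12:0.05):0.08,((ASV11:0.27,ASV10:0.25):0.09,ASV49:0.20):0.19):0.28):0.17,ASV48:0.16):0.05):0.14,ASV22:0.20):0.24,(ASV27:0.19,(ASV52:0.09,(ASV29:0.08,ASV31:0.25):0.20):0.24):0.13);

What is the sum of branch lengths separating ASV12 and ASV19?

The path runs ASV12 → … → MRCA → … → ASV19; the MRCA is the node subtending (((ASV66,((ASV60,ASV19),ASV54)),(ASV41,ASV35)),((((ASV42,ASV36),((ASV5,ASV47),ASV32)),((ASV68,ASV12),((ASV11,ASV10),ASV49))),ASV48)).
Branch lengths along that path: 0.05 + 0.08 + 0.28 + 0.17 + 0.05 + 0.14 + 0.21 + 0.07 + 0.22 + 0.10 = 1.37.

1.37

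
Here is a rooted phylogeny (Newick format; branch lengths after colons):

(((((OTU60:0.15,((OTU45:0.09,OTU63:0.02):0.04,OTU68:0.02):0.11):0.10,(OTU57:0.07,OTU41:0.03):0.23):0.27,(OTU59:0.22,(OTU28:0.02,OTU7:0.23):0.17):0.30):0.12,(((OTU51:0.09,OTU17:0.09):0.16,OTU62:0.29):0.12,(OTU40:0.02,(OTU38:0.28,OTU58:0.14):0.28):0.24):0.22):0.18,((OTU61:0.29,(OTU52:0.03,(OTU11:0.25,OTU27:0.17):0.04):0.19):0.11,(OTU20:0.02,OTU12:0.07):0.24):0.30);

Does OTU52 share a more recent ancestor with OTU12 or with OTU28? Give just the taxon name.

OTU12

The MRCA of OTU52 and OTU12 subtends ((OTU61,(OTU52,(OTU11,OTU27))),(OTU20,OTU12)) (6 taxa).
The MRCA of OTU52 and OTU28 is the root, subtending the entire tree (21 taxa).
The first is nested inside the second, so OTU52 shares a more recent common ancestor with OTU12.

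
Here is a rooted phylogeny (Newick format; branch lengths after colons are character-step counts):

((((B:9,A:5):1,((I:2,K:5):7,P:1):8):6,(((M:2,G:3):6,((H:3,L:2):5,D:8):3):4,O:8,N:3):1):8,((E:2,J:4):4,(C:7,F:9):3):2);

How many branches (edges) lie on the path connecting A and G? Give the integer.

The MRCA of A and G is the node subtending (((B,A),((I,K),P)),(((M,G),((H,L),D)),O,N)).
From A up to that node: 3 branches. From G up to the same node: 4 branches. Total: 3 + 4 = 7.

7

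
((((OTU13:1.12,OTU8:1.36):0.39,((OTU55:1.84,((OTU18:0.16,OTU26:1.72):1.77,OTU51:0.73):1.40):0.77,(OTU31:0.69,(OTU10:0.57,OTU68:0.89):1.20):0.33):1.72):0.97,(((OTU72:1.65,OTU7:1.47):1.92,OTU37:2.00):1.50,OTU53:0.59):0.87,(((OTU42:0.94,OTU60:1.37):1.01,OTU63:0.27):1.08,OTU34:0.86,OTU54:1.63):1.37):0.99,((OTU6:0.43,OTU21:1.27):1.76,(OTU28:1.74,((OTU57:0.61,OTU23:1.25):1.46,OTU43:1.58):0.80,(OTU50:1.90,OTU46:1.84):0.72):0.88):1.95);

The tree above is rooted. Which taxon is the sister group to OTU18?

OTU26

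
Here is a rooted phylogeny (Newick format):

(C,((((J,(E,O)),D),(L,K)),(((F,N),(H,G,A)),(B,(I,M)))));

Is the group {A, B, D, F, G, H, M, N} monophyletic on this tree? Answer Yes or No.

The MRCA of the listed taxa subtends ((((J,(E,O)),D),(L,K)),(((F,N),(H,G,A)),(B,(I,M)))).
That clade also contains E, I, J, K, L, O, which are not in the proposed group, so the group is not monophyletic.

No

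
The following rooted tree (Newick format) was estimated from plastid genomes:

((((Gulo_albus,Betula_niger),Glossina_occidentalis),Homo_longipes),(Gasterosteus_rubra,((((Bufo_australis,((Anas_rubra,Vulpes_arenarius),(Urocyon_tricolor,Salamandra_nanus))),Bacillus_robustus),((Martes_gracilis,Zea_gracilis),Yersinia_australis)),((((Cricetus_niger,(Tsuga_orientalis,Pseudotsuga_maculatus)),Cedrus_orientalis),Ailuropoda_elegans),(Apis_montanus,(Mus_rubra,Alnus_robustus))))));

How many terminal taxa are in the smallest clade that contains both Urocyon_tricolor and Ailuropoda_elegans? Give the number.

The MRCA of Urocyon_tricolor and Ailuropoda_elegans is the node subtending ((((Bufo_australis,((Anas_rubra,Vulpes_arenarius),(Urocyon_tricolor,Salamandra_nanus))),Bacillus_robustus),((Martes_gracilis,Zea_gracilis),Yersinia_australis)),((((Cricetus_niger,(Tsuga_orientalis,Pseudotsuga_maculatus)),Cedrus_orientalis),Ailuropoda_elegans),(Apis_montanus,(Mus_rubra,Alnus_robustus)))).
That clade contains 17 terminal taxa: Ailuropoda_elegans, Alnus_robustus, Anas_rubra, Apis_montanus, Bacillus_robustus, Bufo_australis, Cedrus_orientalis, Cricetus_niger, Martes_gracilis, Mus_rubra, Pseudotsuga_maculatus, Salamandra_nanus, Tsuga_orientalis, Urocyon_tricolor, Vulpes_arenarius, Yersinia_australis, Zea_gracilis.

17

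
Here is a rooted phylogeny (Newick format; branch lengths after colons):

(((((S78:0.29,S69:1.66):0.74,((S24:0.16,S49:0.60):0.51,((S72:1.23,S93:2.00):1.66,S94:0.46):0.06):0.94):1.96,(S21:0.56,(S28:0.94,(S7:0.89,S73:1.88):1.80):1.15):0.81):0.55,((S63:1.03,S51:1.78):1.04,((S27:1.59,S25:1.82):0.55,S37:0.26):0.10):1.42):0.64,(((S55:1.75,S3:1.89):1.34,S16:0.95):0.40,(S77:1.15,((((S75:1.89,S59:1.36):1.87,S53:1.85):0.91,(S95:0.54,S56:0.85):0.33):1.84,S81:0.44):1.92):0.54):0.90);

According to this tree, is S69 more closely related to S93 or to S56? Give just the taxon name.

The MRCA of S69 and S93 subtends ((S78,S69),((S24,S49),((S72,S93),S94))) (7 taxa).
The MRCA of S69 and S56 is the root, subtending the entire tree (26 taxa).
The first is nested inside the second, so S69 shares a more recent common ancestor with S93.

S93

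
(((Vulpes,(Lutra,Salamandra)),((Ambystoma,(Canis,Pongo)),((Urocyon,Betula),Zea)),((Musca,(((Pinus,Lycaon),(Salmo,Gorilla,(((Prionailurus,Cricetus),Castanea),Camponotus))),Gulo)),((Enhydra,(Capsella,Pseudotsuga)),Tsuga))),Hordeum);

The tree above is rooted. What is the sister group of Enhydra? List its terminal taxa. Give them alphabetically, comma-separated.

Enhydra attaches to the tree at the node subtending (Enhydra,(Capsella,Pseudotsuga)).
The other lineage descending from that same node — the sister group — is (Capsella,Pseudotsuga); its 2 tips in alphabetical order are the answer.

Capsella, Pseudotsuga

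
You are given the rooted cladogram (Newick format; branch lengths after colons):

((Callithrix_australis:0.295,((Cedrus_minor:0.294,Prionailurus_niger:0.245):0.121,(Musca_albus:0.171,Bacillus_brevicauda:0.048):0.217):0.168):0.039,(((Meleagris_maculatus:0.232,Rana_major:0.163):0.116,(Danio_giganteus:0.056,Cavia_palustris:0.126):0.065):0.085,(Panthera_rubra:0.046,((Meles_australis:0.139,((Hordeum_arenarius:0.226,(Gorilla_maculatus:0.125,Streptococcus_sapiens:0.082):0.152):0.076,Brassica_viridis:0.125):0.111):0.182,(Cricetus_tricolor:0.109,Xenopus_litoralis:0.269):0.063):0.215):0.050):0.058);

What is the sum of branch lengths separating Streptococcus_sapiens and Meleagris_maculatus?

The path runs Streptococcus_sapiens → … → MRCA → … → Meleagris_maculatus; the MRCA is the node subtending (((Meleagris_maculatus,Rana_major),(Danio_giganteus,Cavia_palustris)),(Panthera_rubra,((Meles_australis,((Hordeum_arenarius,(Gorilla_maculatus,Streptococcus_sapiens)),Brassica_viridis)),(Cricetus_tricolor,Xenopus_litoralis)))).
Branch lengths along that path: 0.082 + 0.152 + 0.076 + 0.111 + 0.182 + 0.215 + 0.050 + 0.085 + 0.116 + 0.232 = 1.301.

1.301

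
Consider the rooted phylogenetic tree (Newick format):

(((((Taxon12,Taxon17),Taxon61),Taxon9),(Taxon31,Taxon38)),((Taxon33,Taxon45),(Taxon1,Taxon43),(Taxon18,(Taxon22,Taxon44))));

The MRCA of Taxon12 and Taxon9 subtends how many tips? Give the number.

The MRCA of Taxon12 and Taxon9 is the node subtending (((Taxon12,Taxon17),Taxon61),Taxon9).
That clade contains 4 terminal taxa: Taxon12, Taxon17, Taxon61, Taxon9.

4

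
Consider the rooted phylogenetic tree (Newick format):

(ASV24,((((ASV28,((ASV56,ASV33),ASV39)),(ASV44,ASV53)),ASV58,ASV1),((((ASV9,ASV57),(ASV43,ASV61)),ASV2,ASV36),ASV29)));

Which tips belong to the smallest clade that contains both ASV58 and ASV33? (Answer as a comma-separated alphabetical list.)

ASV1, ASV28, ASV33, ASV39, ASV44, ASV53, ASV56, ASV58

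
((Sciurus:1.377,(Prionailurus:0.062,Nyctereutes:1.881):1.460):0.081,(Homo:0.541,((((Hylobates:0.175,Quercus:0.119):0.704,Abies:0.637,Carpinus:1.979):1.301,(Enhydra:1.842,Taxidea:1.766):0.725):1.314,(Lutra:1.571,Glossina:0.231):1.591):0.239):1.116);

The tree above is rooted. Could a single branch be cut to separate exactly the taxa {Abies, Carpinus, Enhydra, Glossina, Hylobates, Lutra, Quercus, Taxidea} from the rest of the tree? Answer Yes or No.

The most recent common ancestor of these taxa subtends ((((Hylobates,Quercus),Abies,Carpinus),(Enhydra,Taxidea)),(Lutra,Glossina)).
That clade has exactly 8 tips — every listed taxon and nothing else — so the group is monophyletic.

Yes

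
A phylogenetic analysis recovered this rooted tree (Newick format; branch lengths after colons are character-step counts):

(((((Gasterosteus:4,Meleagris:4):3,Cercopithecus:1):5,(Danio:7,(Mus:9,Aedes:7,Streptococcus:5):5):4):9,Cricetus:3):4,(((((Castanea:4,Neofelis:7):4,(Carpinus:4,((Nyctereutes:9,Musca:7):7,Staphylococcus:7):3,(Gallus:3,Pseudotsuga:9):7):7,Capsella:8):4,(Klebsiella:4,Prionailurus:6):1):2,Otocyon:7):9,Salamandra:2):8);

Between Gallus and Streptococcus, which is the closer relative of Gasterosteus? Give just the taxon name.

The MRCA of Gasterosteus and Streptococcus subtends (((Gasterosteus,Meleagris),Cercopithecus),(Danio,(Mus,Aedes,Streptococcus))) (7 taxa).
The MRCA of Gasterosteus and Gallus is the root, subtending the entire tree (21 taxa).
The first is nested inside the second, so Gasterosteus shares a more recent common ancestor with Streptococcus.

Streptococcus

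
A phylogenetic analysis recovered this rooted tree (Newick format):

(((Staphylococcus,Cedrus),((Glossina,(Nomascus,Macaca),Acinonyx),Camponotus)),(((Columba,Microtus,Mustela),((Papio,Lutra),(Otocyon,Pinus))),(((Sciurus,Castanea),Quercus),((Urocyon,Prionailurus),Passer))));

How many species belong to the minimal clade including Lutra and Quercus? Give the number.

13

The MRCA of Lutra and Quercus is the node subtending (((Columba,Microtus,Mustela),((Papio,Lutra),(Otocyon,Pinus))),(((Sciurus,Castanea),Quercus),((Urocyon,Prionailurus),Passer))).
That clade contains 13 terminal taxa: Castanea, Columba, Lutra, Microtus, Mustela, Otocyon, Papio, Passer, Pinus, Prionailurus, Quercus, Sciurus, Urocyon.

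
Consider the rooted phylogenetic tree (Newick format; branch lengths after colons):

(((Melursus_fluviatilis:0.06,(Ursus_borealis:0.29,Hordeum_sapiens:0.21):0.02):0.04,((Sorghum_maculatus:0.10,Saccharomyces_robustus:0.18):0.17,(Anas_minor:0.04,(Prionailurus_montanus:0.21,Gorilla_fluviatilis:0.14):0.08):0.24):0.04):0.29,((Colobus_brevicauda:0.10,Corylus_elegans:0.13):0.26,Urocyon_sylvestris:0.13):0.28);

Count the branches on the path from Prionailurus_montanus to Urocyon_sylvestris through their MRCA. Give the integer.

7

The MRCA of Prionailurus_montanus and Urocyon_sylvestris is the root of the tree.
From Prionailurus_montanus up to that node: 5 branches. From Urocyon_sylvestris up to the same node: 2 branches. Total: 5 + 2 = 7.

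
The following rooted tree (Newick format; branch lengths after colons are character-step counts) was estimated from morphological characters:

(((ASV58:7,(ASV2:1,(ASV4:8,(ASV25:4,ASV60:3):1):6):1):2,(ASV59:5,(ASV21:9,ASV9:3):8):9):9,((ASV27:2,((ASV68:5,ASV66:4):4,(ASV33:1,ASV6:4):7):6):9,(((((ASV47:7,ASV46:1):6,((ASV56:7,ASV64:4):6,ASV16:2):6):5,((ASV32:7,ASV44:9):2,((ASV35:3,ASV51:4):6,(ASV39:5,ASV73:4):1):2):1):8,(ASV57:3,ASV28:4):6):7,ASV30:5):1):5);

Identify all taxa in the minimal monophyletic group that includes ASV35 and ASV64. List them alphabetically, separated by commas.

ASV16, ASV32, ASV35, ASV39, ASV44, ASV46, ASV47, ASV51, ASV56, ASV64, ASV73

Tracing ASV35: it sits inside (ASV35,ASV51).
Tracing ASV64: it sits inside (ASV56,ASV64).
The smallest clade enclosing both is (((ASV47,ASV46),((ASV56,ASV64),ASV16)),((ASV32,ASV44),((ASV35,ASV51),(ASV39,ASV73)))); the answer is its 11 terminal taxa in alphabetical order.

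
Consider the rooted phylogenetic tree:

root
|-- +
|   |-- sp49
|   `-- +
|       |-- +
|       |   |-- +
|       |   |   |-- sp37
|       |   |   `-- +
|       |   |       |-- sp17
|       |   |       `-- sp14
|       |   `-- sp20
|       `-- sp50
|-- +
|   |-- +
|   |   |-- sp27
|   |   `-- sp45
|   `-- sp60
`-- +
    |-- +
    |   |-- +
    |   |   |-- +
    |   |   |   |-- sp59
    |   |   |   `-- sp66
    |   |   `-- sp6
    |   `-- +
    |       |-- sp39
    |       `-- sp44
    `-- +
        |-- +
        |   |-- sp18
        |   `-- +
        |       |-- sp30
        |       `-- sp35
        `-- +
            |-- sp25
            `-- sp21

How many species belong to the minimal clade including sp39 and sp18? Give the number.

10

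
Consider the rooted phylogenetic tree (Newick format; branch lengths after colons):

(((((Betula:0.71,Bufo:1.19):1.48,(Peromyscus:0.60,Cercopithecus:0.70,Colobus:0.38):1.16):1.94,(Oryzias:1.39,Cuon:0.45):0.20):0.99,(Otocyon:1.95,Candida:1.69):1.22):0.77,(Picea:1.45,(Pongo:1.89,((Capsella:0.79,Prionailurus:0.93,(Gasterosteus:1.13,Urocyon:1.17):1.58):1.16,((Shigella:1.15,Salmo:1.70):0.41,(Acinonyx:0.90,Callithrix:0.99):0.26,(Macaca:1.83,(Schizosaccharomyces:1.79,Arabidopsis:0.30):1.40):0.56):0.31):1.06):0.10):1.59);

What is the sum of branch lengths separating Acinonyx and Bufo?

The path runs Acinonyx → … → MRCA → … → Bufo; the MRCA is the root of the tree.
Branch lengths along that path: 0.90 + 0.26 + 0.31 + 1.06 + 0.10 + 1.59 + 0.77 + 0.99 + 1.94 + 1.48 + 1.19 = 10.59.

10.59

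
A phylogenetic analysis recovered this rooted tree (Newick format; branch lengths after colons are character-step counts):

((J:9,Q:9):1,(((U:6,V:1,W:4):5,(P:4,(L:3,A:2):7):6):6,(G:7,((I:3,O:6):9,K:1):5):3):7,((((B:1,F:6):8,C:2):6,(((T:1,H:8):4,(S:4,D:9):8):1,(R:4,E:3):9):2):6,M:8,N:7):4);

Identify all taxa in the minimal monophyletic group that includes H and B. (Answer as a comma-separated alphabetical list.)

B, C, D, E, F, H, R, S, T

Tracing H: it sits inside (T,H).
Tracing B: it sits inside (B,F).
The smallest clade enclosing both is (((B,F),C),(((T,H),(S,D)),(R,E))); the answer is its 9 terminal taxa in alphabetical order.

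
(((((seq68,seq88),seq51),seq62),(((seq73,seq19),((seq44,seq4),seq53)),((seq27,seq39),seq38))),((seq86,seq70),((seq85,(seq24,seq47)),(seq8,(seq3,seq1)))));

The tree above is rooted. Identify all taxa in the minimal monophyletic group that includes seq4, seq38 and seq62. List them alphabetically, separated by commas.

seq19, seq27, seq38, seq39, seq4, seq44, seq51, seq53, seq62, seq68, seq73, seq88

Tracing seq4: it sits inside (seq44,seq4).
Tracing seq38: it sits inside ((seq27,seq39),seq38).
Tracing seq62: it sits inside (((seq68,seq88),seq51),seq62).
The smallest clade enclosing all 3 is ((((seq68,seq88),seq51),seq62),(((seq73,seq19),((seq44,seq4),seq53)),((seq27,seq39),seq38))); the answer is its 12 terminal taxa in alphabetical order.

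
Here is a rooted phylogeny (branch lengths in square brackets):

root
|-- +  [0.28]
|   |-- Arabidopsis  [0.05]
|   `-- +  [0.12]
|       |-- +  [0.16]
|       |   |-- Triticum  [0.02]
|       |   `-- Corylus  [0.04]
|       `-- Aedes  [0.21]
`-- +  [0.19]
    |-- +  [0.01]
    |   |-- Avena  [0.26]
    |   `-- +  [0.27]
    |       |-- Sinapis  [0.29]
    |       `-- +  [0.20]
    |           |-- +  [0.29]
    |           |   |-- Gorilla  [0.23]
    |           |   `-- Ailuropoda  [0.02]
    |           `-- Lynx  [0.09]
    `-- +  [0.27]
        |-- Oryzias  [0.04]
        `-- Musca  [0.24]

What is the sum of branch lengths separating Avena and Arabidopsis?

The path runs Avena → … → MRCA → … → Arabidopsis; the MRCA is the root of the tree.
Branch lengths along that path: 0.26 + 0.01 + 0.19 + 0.28 + 0.05 = 0.79.

0.79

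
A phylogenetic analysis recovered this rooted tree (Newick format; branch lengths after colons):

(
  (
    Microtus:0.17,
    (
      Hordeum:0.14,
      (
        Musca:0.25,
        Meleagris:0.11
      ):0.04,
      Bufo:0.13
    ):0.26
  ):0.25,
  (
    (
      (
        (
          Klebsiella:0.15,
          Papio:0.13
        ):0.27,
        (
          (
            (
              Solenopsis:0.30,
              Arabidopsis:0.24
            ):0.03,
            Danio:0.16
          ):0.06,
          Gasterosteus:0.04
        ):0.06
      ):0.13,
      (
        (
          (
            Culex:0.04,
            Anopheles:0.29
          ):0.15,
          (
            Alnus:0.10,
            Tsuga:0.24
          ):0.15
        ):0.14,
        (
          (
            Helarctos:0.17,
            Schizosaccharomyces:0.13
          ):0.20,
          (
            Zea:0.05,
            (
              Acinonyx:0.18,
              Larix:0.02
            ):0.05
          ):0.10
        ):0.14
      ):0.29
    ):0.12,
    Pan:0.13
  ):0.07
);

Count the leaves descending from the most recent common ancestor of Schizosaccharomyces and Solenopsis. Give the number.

15

The MRCA of Schizosaccharomyces and Solenopsis is the node subtending (((Klebsiella,Papio),(((Solenopsis,Arabidopsis),Danio),Gasterosteus)),(((Culex,Anopheles),(Alnus,Tsuga)),((Helarctos,Schizosaccharomyces),(Zea,(Acinonyx,Larix))))).
That clade contains 15 terminal taxa: Acinonyx, Alnus, Anopheles, Arabidopsis, Culex, Danio, Gasterosteus, Helarctos, Klebsiella, Larix, Papio, Schizosaccharomyces, Solenopsis, Tsuga, Zea.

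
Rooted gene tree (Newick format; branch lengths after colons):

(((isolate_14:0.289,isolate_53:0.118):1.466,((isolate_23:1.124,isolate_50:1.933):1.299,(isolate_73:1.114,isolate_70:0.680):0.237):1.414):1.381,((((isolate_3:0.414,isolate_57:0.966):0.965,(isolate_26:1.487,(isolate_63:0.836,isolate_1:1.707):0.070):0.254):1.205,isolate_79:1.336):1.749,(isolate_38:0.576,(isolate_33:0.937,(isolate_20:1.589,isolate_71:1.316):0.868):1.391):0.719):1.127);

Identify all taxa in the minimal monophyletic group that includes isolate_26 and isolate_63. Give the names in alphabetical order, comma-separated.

isolate_1, isolate_26, isolate_63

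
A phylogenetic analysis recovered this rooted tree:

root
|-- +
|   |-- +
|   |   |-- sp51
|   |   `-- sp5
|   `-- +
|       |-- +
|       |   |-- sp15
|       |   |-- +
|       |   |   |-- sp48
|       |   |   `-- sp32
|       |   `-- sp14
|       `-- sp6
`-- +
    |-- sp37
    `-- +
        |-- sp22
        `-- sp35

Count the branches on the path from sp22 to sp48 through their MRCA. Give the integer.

8

The MRCA of sp22 and sp48 is the root of the tree.
From sp22 up to that node: 3 branches. From sp48 up to the same node: 5 branches. Total: 3 + 5 = 8.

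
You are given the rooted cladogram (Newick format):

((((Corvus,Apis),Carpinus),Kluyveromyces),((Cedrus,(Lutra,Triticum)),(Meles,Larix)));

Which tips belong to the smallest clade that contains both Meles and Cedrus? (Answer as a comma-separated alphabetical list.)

Cedrus, Larix, Lutra, Meles, Triticum

Tracing Meles: it sits inside (Meles,Larix).
Tracing Cedrus: it sits inside (Cedrus,(Lutra,Triticum)).
The smallest clade enclosing both is ((Cedrus,(Lutra,Triticum)),(Meles,Larix)); the answer is its 5 terminal taxa in alphabetical order.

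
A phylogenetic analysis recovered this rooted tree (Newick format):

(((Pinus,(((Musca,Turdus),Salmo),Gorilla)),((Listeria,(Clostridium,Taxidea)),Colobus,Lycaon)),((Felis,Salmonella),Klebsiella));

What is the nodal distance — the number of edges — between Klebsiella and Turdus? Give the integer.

The MRCA of Klebsiella and Turdus is the root of the tree.
From Klebsiella up to that node: 2 branches. From Turdus up to the same node: 6 branches. Total: 2 + 6 = 8.

8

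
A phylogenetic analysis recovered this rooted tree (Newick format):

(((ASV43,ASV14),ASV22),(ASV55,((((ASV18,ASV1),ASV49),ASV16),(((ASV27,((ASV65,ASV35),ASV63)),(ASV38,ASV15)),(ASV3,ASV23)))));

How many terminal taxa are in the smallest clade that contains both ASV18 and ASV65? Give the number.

12

The MRCA of ASV18 and ASV65 is the node subtending ((((ASV18,ASV1),ASV49),ASV16),(((ASV27,((ASV65,ASV35),ASV63)),(ASV38,ASV15)),(ASV3,ASV23))).
That clade contains 12 terminal taxa: ASV1, ASV15, ASV16, ASV18, ASV23, ASV27, ASV3, ASV35, ASV38, ASV49, ASV63, ASV65.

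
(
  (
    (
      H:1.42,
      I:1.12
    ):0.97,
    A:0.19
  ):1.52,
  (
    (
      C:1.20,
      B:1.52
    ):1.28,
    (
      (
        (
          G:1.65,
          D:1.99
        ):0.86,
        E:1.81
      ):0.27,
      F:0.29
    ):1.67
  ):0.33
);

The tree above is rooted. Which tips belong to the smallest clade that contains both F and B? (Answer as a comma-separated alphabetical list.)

B, C, D, E, F, G

Tracing F: it sits inside (((G,D),E),F).
Tracing B: it sits inside (C,B).
The smallest clade enclosing both is ((C,B),(((G,D),E),F)); the answer is its 6 terminal taxa in alphabetical order.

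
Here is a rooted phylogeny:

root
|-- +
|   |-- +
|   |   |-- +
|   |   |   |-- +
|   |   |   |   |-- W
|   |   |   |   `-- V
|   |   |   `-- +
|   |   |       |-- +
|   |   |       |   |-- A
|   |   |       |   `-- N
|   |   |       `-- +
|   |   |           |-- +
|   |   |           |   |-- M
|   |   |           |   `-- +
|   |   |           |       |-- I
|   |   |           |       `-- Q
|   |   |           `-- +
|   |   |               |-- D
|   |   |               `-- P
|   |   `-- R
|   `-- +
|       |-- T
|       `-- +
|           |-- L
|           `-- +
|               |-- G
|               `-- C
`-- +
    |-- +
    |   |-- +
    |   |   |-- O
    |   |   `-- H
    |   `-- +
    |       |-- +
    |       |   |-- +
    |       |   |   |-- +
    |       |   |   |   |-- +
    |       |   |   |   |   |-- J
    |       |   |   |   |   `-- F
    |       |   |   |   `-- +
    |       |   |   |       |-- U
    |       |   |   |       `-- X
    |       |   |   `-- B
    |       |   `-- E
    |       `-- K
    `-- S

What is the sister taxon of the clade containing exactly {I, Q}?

M

The clade containing exactly {I, Q} attaches to the tree at the node subtending (M,(I,Q)).
The other lineage descending from that same node — the sister group — is the single tip M.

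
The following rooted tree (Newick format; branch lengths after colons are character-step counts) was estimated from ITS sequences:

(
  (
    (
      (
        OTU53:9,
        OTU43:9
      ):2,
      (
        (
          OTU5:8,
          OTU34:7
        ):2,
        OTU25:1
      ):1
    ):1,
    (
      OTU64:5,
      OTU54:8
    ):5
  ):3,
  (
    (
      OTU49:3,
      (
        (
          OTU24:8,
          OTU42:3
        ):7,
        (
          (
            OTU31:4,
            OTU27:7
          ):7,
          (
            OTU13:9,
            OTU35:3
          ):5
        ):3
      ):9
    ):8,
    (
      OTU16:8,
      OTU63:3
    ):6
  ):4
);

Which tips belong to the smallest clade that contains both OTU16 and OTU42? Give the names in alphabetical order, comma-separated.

Tracing OTU16: it sits inside (OTU16,OTU63).
Tracing OTU42: it sits inside (OTU24,OTU42).
The smallest clade enclosing both is ((OTU49,((OTU24,OTU42),((OTU31,OTU27),(OTU13,OTU35)))),(OTU16,OTU63)); the answer is its 9 terminal taxa in alphabetical order.

OTU13, OTU16, OTU24, OTU27, OTU31, OTU35, OTU42, OTU49, OTU63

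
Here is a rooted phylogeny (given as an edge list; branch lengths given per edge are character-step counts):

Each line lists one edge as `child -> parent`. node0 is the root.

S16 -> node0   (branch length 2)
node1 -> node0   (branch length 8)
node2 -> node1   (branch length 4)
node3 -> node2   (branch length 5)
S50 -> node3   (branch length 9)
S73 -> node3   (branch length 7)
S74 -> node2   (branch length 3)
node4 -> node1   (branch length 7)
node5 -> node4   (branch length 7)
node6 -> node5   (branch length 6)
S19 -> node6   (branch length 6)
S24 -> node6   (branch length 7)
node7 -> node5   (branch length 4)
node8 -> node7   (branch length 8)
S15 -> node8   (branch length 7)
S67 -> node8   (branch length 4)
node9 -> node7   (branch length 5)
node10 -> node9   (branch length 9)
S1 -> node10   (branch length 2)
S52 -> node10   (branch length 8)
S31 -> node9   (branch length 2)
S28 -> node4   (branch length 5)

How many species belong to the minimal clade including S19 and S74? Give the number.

11

The MRCA of S19 and S74 is the node subtending (((S50,S73),S74),(((S19,S24),((S15,S67),((S1,S52),S31))),S28)).
That clade contains 11 terminal taxa: S1, S15, S19, S24, S28, S31, S50, S52, S67, S73, S74.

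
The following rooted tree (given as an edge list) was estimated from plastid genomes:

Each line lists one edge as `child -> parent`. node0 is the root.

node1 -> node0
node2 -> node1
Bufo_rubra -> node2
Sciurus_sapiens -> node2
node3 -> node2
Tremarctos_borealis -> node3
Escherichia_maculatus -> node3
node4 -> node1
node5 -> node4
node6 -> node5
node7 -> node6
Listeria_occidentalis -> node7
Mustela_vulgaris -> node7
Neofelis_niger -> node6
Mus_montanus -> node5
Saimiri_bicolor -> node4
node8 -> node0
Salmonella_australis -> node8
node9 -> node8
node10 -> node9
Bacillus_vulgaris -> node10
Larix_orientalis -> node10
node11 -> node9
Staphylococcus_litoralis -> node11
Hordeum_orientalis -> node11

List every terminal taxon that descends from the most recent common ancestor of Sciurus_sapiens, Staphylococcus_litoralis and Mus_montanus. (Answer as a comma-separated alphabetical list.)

Tracing Sciurus_sapiens: it sits inside (Bufo_rubra,Sciurus_sapiens,(Tremarctos_borealis,Escherichia_maculatus)).
Tracing Staphylococcus_litoralis: it sits inside (Staphylococcus_litoralis,Hordeum_orientalis).
Tracing Mus_montanus: it sits inside (((Listeria_occidentalis,Mustela_vulgaris),Neofelis_niger),Mus_montanus).
The smallest clade enclosing all 3 is the whole tree (their MRCA is the root), so the answer is all 14 tips in alphabetical order.

Bacillus_vulgaris, Bufo_rubra, Escherichia_maculatus, Hordeum_orientalis, Larix_orientalis, Listeria_occidentalis, Mus_montanus, Mustela_vulgaris, Neofelis_niger, Saimiri_bicolor, Salmonella_australis, Sciurus_sapiens, Staphylococcus_litoralis, Tremarctos_borealis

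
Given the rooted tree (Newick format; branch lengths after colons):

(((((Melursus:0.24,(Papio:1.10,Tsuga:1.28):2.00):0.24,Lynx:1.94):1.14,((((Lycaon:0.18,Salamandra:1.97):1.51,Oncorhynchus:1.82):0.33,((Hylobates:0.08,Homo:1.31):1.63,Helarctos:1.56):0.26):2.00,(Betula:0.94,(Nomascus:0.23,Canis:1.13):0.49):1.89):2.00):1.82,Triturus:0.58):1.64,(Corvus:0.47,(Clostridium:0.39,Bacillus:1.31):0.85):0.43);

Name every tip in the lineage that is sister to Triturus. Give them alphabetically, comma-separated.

Triturus attaches to the tree at the node subtending ((((Melursus,(Papio,Tsuga)),Lynx),((((Lycaon,Salamandra),Oncorhynchus),((Hylobates,Homo),Helarctos)),(Betula,(Nomascus,Canis)))),Triturus).
The other lineage descending from that same node — the sister group — is (((Melursus,(Papio,Tsuga)),Lynx),((((Lycaon,Salamandra),Oncorhynchus),((Hylobates,Homo),Helarctos)),(Betula,(Nomascus,Canis)))); its 13 tips in alphabetical order are the answer.

Betula, Canis, Helarctos, Homo, Hylobates, Lycaon, Lynx, Melursus, Nomascus, Oncorhynchus, Papio, Salamandra, Tsuga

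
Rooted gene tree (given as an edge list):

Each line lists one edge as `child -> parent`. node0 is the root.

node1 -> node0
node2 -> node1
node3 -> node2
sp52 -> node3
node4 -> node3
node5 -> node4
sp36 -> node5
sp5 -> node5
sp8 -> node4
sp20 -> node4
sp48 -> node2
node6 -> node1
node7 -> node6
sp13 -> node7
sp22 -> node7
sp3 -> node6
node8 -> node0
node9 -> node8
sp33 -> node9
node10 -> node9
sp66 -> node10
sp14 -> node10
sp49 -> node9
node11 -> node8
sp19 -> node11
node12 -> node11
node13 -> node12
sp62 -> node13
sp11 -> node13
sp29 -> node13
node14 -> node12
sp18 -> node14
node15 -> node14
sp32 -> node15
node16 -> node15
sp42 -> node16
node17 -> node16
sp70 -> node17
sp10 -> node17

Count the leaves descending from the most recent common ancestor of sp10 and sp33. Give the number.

The MRCA of sp10 and sp33 is the node subtending ((sp33,(sp66,sp14),sp49),(sp19,((sp62,sp11,sp29),(sp18,(sp32,(sp42,(sp70,sp10))))))).
That clade contains 13 terminal taxa: sp10, sp11, sp14, sp18, sp19, sp29, sp32, sp33, sp42, sp49, sp62, sp66, sp70.

13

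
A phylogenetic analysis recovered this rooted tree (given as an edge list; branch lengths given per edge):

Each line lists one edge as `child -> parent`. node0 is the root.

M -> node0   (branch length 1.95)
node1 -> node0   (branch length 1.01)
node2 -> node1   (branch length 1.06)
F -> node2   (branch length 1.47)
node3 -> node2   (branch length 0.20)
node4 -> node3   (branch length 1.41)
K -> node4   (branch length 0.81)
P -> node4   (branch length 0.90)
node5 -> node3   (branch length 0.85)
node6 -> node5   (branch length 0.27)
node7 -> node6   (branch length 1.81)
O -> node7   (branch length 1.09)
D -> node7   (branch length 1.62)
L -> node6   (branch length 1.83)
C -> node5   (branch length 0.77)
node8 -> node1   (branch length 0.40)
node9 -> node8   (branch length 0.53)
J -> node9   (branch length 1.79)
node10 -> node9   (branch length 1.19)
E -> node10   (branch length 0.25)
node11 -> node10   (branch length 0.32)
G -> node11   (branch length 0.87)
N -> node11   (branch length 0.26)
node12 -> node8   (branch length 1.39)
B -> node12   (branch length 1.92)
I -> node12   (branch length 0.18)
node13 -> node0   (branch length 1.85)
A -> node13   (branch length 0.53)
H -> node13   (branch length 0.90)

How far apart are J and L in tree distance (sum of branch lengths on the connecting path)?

The path runs J → … → MRCA → … → L; the MRCA is the node subtending ((F,((K,P),(((O,D),L),C))),((J,(E,(G,N))),(B,I))).
Branch lengths along that path: 1.79 + 0.53 + 0.40 + 1.06 + 0.20 + 0.85 + 0.27 + 1.83 = 6.93.

6.93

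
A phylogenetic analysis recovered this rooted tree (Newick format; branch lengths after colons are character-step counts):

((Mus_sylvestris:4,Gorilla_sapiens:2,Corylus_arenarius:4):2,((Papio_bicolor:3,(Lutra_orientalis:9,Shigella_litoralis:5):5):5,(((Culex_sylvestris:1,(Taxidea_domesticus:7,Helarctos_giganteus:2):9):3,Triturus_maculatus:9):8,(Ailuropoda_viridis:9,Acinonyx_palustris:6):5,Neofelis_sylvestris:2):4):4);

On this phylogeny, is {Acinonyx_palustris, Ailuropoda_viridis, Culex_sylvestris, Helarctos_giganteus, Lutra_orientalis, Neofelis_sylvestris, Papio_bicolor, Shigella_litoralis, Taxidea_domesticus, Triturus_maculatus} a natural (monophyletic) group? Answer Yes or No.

Yes

The most recent common ancestor of these taxa subtends ((Papio_bicolor,(Lutra_orientalis,Shigella_litoralis)),(((Culex_sylvestris,(Taxidea_domesticus,Helarctos_giganteus)),Triturus_maculatus),(Ailuropoda_viridis,Acinonyx_palustris),Neofelis_sylvestris)).
That clade has exactly 10 tips — every listed taxon and nothing else — so the group is monophyletic.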